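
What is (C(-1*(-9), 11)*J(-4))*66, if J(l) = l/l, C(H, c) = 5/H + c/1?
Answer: 2288/3 ≈ 762.67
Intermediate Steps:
C(H, c) = c + 5/H (C(H, c) = 5/H + c*1 = 5/H + c = c + 5/H)
J(l) = 1
(C(-1*(-9), 11)*J(-4))*66 = ((11 + 5/((-1*(-9))))*1)*66 = ((11 + 5/9)*1)*66 = ((104/9)*1)*66 = (104/9)*66 = 2288/3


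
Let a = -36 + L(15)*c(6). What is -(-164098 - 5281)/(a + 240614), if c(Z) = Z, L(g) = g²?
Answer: 169379/241928 ≈ 0.70012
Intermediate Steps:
a = 1314 (a = -36 + 15²*6 = -36 + 225*6 = -36 + 1350 = 1314)
-(-164098 - 5281)/(a + 240614) = -(-164098 - 5281)/(1314 + 240614) = -(-169379)/241928 = -1*(-169379/241928) = 169379/241928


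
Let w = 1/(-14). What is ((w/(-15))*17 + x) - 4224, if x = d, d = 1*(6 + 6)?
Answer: -884503/210 ≈ -4211.9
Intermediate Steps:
w = -1/14 ≈ -0.071429
d = 12 (d = 1*12 = 12)
x = 12
((w/(-15))*17 + x) - 4224 = (-1/14/(-15)*17 + 12) - 4224 = (-1/14*(-1/15)*17 + 12) - 4224 = ((1/210)*17 + 12) - 4224 = (17/210 + 12) - 4224 = 2537/210 - 4224 = -884503/210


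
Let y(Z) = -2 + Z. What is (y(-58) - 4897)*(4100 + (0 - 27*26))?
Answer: -16843886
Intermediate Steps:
(y(-58) - 4897)*(4100 + (0 - 27*26)) = ((-2 - 58) - 4897)*(4100 + (0 - 27*26)) = (-60 - 4897)*(4100 + (0 - 702)) = -4957*(4100 - 702) = -4957*3398 = -16843886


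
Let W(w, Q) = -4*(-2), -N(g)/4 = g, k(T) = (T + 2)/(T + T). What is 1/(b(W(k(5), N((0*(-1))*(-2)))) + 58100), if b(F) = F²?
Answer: 1/58164 ≈ 1.7193e-5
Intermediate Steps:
k(T) = (2 + T)/(2*T) (k(T) = (2 + T)/((2*T)) = (2 + T)*(1/(2*T)) = (2 + T)/(2*T))
N(g) = -4*g
W(w, Q) = 8
1/(b(W(k(5), N((0*(-1))*(-2)))) + 58100) = 1/(8² + 58100) = 1/(64 + 58100) = 1/58164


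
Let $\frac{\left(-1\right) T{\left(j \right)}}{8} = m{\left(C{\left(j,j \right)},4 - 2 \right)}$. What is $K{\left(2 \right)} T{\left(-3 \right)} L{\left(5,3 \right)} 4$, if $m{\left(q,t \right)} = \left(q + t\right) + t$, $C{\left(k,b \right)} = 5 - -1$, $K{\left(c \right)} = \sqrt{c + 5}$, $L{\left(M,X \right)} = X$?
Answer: $- 960 \sqrt{7} \approx -2539.9$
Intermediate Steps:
$K{\left(c \right)} = \sqrt{5 + c}$
$C{\left(k,b \right)} = 6$ ($C{\left(k,b \right)} = 5 + 1 = 6$)
$m{\left(q,t \right)} = q + 2 t$
$T{\left(j \right)} = -80$ ($T{\left(j \right)} = - 8 \left(6 + 2 \left(4 - 2\right)\right) = - 8 \left(6 + 2 \cdot 2\right) = - 8 \left(6 + 4\right) = \left(-8\right) 10 = -80$)
$K{\left(2 \right)} T{\left(-3 \right)} L{\left(5,3 \right)} 4 = \sqrt{5 + 2} \left(-80\right) 3 \cdot 4 = \sqrt{7} \left(-80\right) 12 = - 80 \sqrt{7} \cdot 12 = - 960 \sqrt{7}$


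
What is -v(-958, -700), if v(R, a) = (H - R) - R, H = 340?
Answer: -2256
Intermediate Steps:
v(R, a) = 340 - 2*R (v(R, a) = (340 - R) - R = 340 - 2*R)
-v(-958, -700) = -(340 - 2*(-958)) = -(340 + 1916) = -1*2256 = -2256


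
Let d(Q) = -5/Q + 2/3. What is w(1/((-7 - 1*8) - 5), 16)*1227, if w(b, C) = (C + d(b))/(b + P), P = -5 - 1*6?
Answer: -2863000/221 ≈ -12955.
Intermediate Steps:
P = -11 (P = -5 - 6 = -11)
d(Q) = ⅔ - 5/Q (d(Q) = -5/Q + 2*(⅓) = -5/Q + ⅔ = ⅔ - 5/Q)
w(b, C) = (⅔ + C - 5/b)/(-11 + b) (w(b, C) = (C + (⅔ - 5/b))/(b - 11) = (⅔ + C - 5/b)/(-11 + b))
w(1/((-7 - 1*8) - 5), 16)*1227 = ((-5 + 2/(3*((-7 - 1*8) - 5)) + 16/((-7 - 1*8) - 5))/((1/((-7 - 1*8) - 5))*(-11 + 1/((-7 - 1*8) - 5))))*1227 = ((-5 + 2/(3*((-7 - 8) - 5)) + 16/((-7 - 8) - 5))/((1/((-7 - 8) - 5))*(-11 + 1/((-7 - 8) - 5))))*1227 = ((-5 + 2/(3*(-15 - 5)) + 16/(-15 - 5))/((1/(-15 - 5))*(-11 + 1/(-15 - 5))))*1227 = ((-5 + (⅔)/(-20) + 16/(-20))/((1/(-20))*(-11 + 1/(-20))))*1227 = ((-5 + (⅔)*(-1/20) + 16*(-1/20))/((-1/20)*(-11 - 1/20)))*1227 = -20*(-5 - 1/30 - ⅘)/(-221/20)*1227 = -20*(-20/221)*(-35/6)*1227 = -7000/663*1227 = -2863000/221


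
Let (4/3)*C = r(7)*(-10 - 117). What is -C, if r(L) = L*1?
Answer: 2667/4 ≈ 666.75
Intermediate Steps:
r(L) = L
C = -2667/4 (C = 3*(7*(-10 - 117))/4 = 3*(7*(-127))/4 = (¾)*(-889) = -2667/4 ≈ -666.75)
-C = -1*(-2667/4) = 2667/4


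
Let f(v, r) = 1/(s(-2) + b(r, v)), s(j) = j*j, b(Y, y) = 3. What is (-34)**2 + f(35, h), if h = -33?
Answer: 8093/7 ≈ 1156.1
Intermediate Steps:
s(j) = j**2
f(v, r) = 1/7 (f(v, r) = 1/((-2)**2 + 3) = 1/(4 + 3) = 1/7)
(-34)**2 + f(35, h) = (-34)**2 + 1/7 = 1156 + 1/7 = 8093/7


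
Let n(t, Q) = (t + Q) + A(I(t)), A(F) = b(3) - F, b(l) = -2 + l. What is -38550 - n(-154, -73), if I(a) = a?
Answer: -38478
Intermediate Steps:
A(F) = 1 - F (A(F) = (-2 + 3) - F = 1 - F)
n(t, Q) = 1 + Q (n(t, Q) = (t + Q) + (1 - t) = (Q + t) + (1 - t) = 1 + Q)
-38550 - n(-154, -73) = -38550 - (1 - 73) = -38550 - 1*(-72) = -38550 + 72 = -38478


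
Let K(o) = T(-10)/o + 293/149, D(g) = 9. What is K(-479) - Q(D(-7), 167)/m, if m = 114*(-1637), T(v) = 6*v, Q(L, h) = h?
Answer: 27871560323/13319113278 ≈ 2.0926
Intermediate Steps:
m = -186618
K(o) = 293/149 - 60/o (K(o) = (6*(-10))/o + 293/149 = -60/o + 293*(1/149) = -60/o + 293/149 = 293/149 - 60/o)
K(-479) - Q(D(-7), 167)/m = (293/149 - 60/(-479)) - 167/(-186618) = (293/149 - 60*(-1/479)) - 167*(-1)/186618 = (293/149 + 60/479) - 1*(-167/186618) = 149287/71371 + 167/186618 = 27871560323/13319113278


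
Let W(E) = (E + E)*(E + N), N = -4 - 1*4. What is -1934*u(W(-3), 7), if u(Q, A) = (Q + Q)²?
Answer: -33698016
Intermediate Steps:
N = -8 (N = -4 - 4 = -8)
W(E) = 2*E*(-8 + E) (W(E) = (E + E)*(E - 8) = (2*E)*(-8 + E) = 2*E*(-8 + E))
u(Q, A) = 4*Q² (u(Q, A) = (2*Q)² = 4*Q²)
-1934*u(W(-3), 7) = -7736*(2*(-3)*(-8 - 3))² = -7736*(2*(-3)*(-11))² = -7736*66² = -7736*4356 = -1934*17424 = -33698016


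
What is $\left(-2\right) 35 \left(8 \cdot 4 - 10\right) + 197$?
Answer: $-1343$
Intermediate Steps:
$\left(-2\right) 35 \left(8 \cdot 4 - 10\right) + 197 = - 70 \left(32 - 10\right) + 197 = \left(-70\right) 22 + 197 = -1540 + 197 = -1343$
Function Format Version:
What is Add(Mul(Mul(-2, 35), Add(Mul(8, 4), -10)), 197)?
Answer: -1343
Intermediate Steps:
Add(Mul(Mul(-2, 35), Add(Mul(8, 4), -10)), 197) = Add(Mul(-70, Add(32, -10)), 197) = Add(Mul(-70, 22), 197) = Add(-1540, 197) = -1343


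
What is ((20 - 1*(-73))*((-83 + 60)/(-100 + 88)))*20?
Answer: 3565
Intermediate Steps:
((20 - 1*(-73))*((-83 + 60)/(-100 + 88)))*20 = ((20 + 73)*(-23/(-12)))*20 = (93*(-23*(-1/12)))*20 = (93*(23/12))*20 = (713/4)*20 = 3565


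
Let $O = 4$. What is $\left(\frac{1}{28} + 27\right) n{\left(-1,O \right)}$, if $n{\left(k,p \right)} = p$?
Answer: $\frac{757}{7} \approx 108.14$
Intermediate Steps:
$\left(\frac{1}{28} + 27\right) n{\left(-1,O \right)} = \left(\frac{1}{28} + 27\right) 4 = \frac{757}{28} \cdot 4 = \frac{757}{7}$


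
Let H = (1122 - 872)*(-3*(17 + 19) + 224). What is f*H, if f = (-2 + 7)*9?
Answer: 1305000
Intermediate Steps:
f = 45 (f = 5*9 = 45)
H = 29000 (H = 250*(-3*36 + 224) = 250*(-108 + 224) = 250*116 = 29000)
f*H = 45*29000 = 1305000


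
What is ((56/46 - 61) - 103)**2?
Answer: 14017536/529 ≈ 26498.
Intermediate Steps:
((56/46 - 61) - 103)**2 = ((56*(1/46) - 61) - 103)**2 = ((28/23 - 61) - 103)**2 = (-1375/23 - 103)**2 = (-3744/23)**2 = 14017536/529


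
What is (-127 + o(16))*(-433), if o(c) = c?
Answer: 48063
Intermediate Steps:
(-127 + o(16))*(-433) = (-127 + 16)*(-433) = -111*(-433) = 48063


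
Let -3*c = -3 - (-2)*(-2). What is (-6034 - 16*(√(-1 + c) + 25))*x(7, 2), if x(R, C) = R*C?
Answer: -90076 - 448*√3/3 ≈ -90335.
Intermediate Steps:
c = 7/3 (c = -(-3 - (-2)*(-2))/3 = -(-3 - 1*4)/3 = -(-3 - 4)/3 = -⅓*(-7) = 7/3 ≈ 2.3333)
x(R, C) = C*R
(-6034 - 16*(√(-1 + c) + 25))*x(7, 2) = (-6034 - 16*(√(-1 + 7/3) + 25))*(2*7) = (-6034 - 16*(√(4/3) + 25))*14 = (-6034 - 16*(2*√3/3 + 25))*14 = (-6034 - 16*(25 + 2*√3/3))*14 = (-6034 - (400 + 32*√3/3))*14 = (-6034 + (-400 - 32*√3/3))*14 = (-6434 - 32*√3/3)*14 = -90076 - 448*√3/3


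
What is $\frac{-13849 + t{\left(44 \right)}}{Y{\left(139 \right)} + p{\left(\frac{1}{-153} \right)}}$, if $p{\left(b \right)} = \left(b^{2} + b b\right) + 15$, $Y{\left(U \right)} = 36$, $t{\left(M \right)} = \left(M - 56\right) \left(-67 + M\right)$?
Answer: $- \frac{317730357}{1193861} \approx -266.14$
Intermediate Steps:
$t{\left(M \right)} = \left(-67 + M\right) \left(-56 + M\right)$ ($t{\left(M \right)} = \left(-56 + M\right) \left(-67 + M\right) = \left(-67 + M\right) \left(-56 + M\right)$)
$p{\left(b \right)} = 15 + 2 b^{2}$ ($p{\left(b \right)} = \left(b^{2} + b^{2}\right) + 15 = 2 b^{2} + 15 = 15 + 2 b^{2}$)
$\frac{-13849 + t{\left(44 \right)}}{Y{\left(139 \right)} + p{\left(\frac{1}{-153} \right)}} = \frac{-13849 + \left(3752 + 44^{2} - 5412\right)}{36 + \left(15 + 2 \left(\frac{1}{-153}\right)^{2}\right)} = \frac{-13849 + \left(3752 + 1936 - 5412\right)}{36 + \left(15 + 2 \left(- \frac{1}{153}\right)^{2}\right)} = \frac{-13849 + 276}{36 + \left(15 + 2 \cdot \frac{1}{23409}\right)} = - \frac{13573}{36 + \left(15 + \frac{2}{23409}\right)} = - \frac{13573}{36 + \frac{351137}{23409}} = - \frac{13573}{\frac{1193861}{23409}} = \left(-13573\right) \frac{23409}{1193861} = - \frac{317730357}{1193861}$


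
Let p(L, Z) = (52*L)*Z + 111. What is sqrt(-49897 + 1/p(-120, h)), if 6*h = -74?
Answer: I*sqrt(296385138251706)/77071 ≈ 223.38*I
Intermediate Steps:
h = -37/3 (h = (1/6)*(-74) = -37/3 ≈ -12.333)
p(L, Z) = 111 + 52*L*Z (p(L, Z) = 52*L*Z + 111 = 111 + 52*L*Z)
sqrt(-49897 + 1/p(-120, h)) = sqrt(-49897 + 1/(111 + 52*(-120)*(-37/3))) = sqrt(-49897 + 1/(111 + 76960)) = sqrt(-49897 + 1/77071) = sqrt(-3845611686/77071) = I*sqrt(296385138251706)/77071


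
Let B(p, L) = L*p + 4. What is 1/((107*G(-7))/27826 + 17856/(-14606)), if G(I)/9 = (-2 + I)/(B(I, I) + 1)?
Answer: -406426556/499205319 ≈ -0.81415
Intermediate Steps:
B(p, L) = 4 + L*p
G(I) = 9*(-2 + I)/(5 + I**2) (G(I) = 9*((-2 + I)/((4 + I*I) + 1)) = 9*((-2 + I)/((4 + I**2) + 1)) = 9*((-2 + I)/(5 + I**2)) = 9*(-2 + I)/(5 + I**2))
1/((107*G(-7))/27826 + 17856/(-14606)) = 1/((107*(9*(-2 - 7)/(5 + (-7)**2)))/27826 + 17856/(-14606)) = 1/((107*(9*(-9)/(5 + 49)))*(1/27826) + 17856*(-1/14606)) = 1/((107*(9*(-9)/54))*(1/27826) - 8928/7303) = 1/((107*(9*(1/54)*(-9)))*(1/27826) - 8928/7303) = 1/((107*(-3/2))*(1/27826) - 8928/7303) = 1/(-321/2*1/27826 - 8928/7303) = 1/(-321/55652 - 8928/7303) = 1/(-499205319/406426556) = -406426556/499205319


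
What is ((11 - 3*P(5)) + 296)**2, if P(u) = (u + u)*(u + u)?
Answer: 49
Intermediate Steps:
P(u) = 4*u**2 (P(u) = (2*u)*(2*u) = 4*u**2)
((11 - 3*P(5)) + 296)**2 = ((11 - 12*5**2) + 296)**2 = ((11 - 12*25) + 296)**2 = ((11 - 3*100) + 296)**2 = ((11 - 300) + 296)**2 = (-289 + 296)**2 = 7**2 = 49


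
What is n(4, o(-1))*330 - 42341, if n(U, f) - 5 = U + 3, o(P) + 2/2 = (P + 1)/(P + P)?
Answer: -38381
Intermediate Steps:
o(P) = -1 + (1 + P)/(2*P) (o(P) = -1 + (P + 1)/(P + P) = -1 + (1 + P)/((2*P)) = -1 + (1 + P)*(1/(2*P)) = -1 + (1 + P)/(2*P))
n(U, f) = 8 + U (n(U, f) = 5 + (U + 3) = 5 + (3 + U) = 8 + U)
n(4, o(-1))*330 - 42341 = (8 + 4)*330 - 42341 = 12*330 - 42341 = 3960 - 42341 = -38381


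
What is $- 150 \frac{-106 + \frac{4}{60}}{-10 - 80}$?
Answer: $- \frac{1589}{9} \approx -176.56$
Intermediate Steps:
$- 150 \frac{-106 + \frac{4}{60}}{-10 - 80} = - 150 \frac{-106 + 4 \cdot \frac{1}{60}}{-90} = - 150 \left(-106 + \frac{1}{15}\right) \left(- \frac{1}{90}\right) = - 150 \left(\left(- \frac{1589}{15}\right) \left(- \frac{1}{90}\right)\right) = \left(-150\right) \frac{1589}{1350} = - \frac{1589}{9}$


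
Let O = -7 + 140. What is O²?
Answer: 17689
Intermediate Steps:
O = 133
O² = 133² = 17689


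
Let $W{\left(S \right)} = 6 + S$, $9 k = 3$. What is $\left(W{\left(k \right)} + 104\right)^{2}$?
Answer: $\frac{109561}{9} \approx 12173.0$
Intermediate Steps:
$k = \frac{1}{3}$ ($k = \frac{1}{9} \cdot 3 = \frac{1}{3} \approx 0.33333$)
$\left(W{\left(k \right)} + 104\right)^{2} = \left(\left(6 + \frac{1}{3}\right) + 104\right)^{2} = \left(\frac{19}{3} + 104\right)^{2} = \left(\frac{331}{3}\right)^{2} = \frac{109561}{9}$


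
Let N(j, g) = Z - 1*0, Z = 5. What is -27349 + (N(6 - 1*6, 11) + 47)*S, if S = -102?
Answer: -32653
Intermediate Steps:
N(j, g) = 5 (N(j, g) = 5 - 1*0 = 5 + 0 = 5)
-27349 + (N(6 - 1*6, 11) + 47)*S = -27349 + (5 + 47)*(-102) = -27349 + 52*(-102) = -27349 - 5304 = -32653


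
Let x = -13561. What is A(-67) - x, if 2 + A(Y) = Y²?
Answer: 18048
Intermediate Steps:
A(Y) = -2 + Y²
A(-67) - x = (-2 + (-67)²) - 1*(-13561) = (-2 + 4489) + 13561 = 4487 + 13561 = 18048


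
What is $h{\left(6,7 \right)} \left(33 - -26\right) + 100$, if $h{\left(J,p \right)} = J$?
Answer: $454$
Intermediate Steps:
$h{\left(6,7 \right)} \left(33 - -26\right) + 100 = 6 \left(33 - -26\right) + 100 = 6 \left(33 + 26\right) + 100 = 6 \cdot 59 + 100 = 354 + 100 = 454$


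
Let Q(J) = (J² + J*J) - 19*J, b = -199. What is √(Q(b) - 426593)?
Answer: I*√343610 ≈ 586.18*I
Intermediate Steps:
Q(J) = -19*J + 2*J² (Q(J) = (J² + J²) - 19*J = 2*J² - 19*J = -19*J + 2*J²)
√(Q(b) - 426593) = √(-199*(-19 + 2*(-199)) - 426593) = √(-199*(-19 - 398) - 426593) = √(-199*(-417) - 426593) = √(82983 - 426593) = √(-343610) = I*√343610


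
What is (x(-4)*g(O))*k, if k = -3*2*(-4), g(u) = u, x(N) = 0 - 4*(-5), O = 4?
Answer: 1920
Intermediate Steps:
x(N) = 20 (x(N) = 0 + 20 = 20)
k = 24 (k = -6*(-4) = 24)
(x(-4)*g(O))*k = (20*4)*24 = 80*24 = 1920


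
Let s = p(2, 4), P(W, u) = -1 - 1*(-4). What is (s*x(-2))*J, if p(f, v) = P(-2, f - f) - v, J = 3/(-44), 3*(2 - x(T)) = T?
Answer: 2/11 ≈ 0.18182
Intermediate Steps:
P(W, u) = 3 (P(W, u) = -1 + 4 = 3)
x(T) = 2 - T/3
J = -3/44 (J = 3*(-1/44) = -3/44 ≈ -0.068182)
p(f, v) = 3 - v
s = -1 (s = 3 - 1*4 = 3 - 4 = -1)
(s*x(-2))*J = -(2 - 1/3*(-2))*(-3/44) = -(2 + 2/3)*(-3/44) = -1*8/3*(-3/44) = -8/3*(-3/44) = 2/11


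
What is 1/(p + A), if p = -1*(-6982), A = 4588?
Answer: 1/11570 ≈ 8.6430e-5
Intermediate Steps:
p = 6982
1/(p + A) = 1/(6982 + 4588) = 1/11570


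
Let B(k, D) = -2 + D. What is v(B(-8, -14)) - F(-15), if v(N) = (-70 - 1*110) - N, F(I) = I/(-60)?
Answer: -657/4 ≈ -164.25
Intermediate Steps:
F(I) = -I/60 (F(I) = I*(-1/60) = -I/60)
v(N) = -180 - N (v(N) = (-70 - 110) - N = -180 - N)
v(B(-8, -14)) - F(-15) = (-180 - (-2 - 14)) - (-1)*(-15)/60 = (-180 - 1*(-16)) - 1*¼ = (-180 + 16) - ¼ = -164 - ¼ = -657/4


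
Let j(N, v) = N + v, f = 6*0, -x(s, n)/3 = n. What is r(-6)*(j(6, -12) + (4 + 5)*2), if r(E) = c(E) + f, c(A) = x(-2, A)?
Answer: 216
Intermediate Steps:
x(s, n) = -3*n
c(A) = -3*A
f = 0
r(E) = -3*E (r(E) = -3*E + 0 = -3*E)
r(-6)*(j(6, -12) + (4 + 5)*2) = (-3*(-6))*((6 - 12) + (4 + 5)*2) = 18*(-6 + 9*2) = 18*(-6 + 18) = 18*12 = 216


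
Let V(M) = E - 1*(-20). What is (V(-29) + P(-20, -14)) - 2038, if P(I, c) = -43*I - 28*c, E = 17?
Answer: -749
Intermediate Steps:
V(M) = 37 (V(M) = 17 - 1*(-20) = 17 + 20 = 37)
(V(-29) + P(-20, -14)) - 2038 = (37 + (-43*(-20) - 28*(-14))) - 2038 = (37 + (860 + 392)) - 2038 = (37 + 1252) - 2038 = 1289 - 2038 = -749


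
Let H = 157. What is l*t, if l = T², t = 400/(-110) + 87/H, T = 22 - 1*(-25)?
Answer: -11758507/1727 ≈ -6808.6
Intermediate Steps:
T = 47 (T = 22 + 25 = 47)
t = -5323/1727 (t = 400/(-110) + 87/157 = 400*(-1/110) + 87*(1/157) = -40/11 + 87/157 = -5323/1727 ≈ -3.0822)
l = 2209 (l = 47² = 2209)
l*t = 2209*(-5323/1727) = -11758507/1727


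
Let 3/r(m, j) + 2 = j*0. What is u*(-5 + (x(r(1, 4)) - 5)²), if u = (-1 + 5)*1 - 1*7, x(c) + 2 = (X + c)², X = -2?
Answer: -1083/16 ≈ -67.688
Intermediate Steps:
r(m, j) = -3/2 (r(m, j) = 3/(-2 + j*0) = 3/(-2 + 0) = 3/(-2) = 3*(-½) = -3/2)
x(c) = -2 + (-2 + c)²
u = -3 (u = 4*1 - 7 = 4 - 7 = -3)
u*(-5 + (x(r(1, 4)) - 5)²) = -3*(-5 + ((-2 + (-2 - 3/2)²) - 5)²) = -3*(-5 + ((-2 + (-7/2)²) - 5)²) = -3*(-5 + ((-2 + 49/4) - 5)²) = -3*(-5 + (41/4 - 5)²) = -3*(-5 + (21/4)²) = -3*(-5 + 441/16) = -3*361/16 = -1083/16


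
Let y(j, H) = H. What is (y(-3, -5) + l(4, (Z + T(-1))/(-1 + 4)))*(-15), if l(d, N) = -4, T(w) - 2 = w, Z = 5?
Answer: 135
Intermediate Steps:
T(w) = 2 + w
(y(-3, -5) + l(4, (Z + T(-1))/(-1 + 4)))*(-15) = (-5 - 4)*(-15) = -9*(-15) = 135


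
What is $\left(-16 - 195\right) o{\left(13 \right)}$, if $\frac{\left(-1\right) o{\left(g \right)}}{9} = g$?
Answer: $24687$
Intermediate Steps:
$o{\left(g \right)} = - 9 g$
$\left(-16 - 195\right) o{\left(13 \right)} = \left(-16 - 195\right) \left(\left(-9\right) 13\right) = \left(-211\right) \left(-117\right) = 24687$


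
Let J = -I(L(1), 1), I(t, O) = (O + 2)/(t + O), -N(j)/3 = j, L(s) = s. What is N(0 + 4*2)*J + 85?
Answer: 121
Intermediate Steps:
N(j) = -3*j
I(t, O) = (2 + O)/(O + t)
J = -3/2 (J = -(2 + 1)/(1 + 1) = -3/2 ≈ -1.5000)
N(0 + 4*2)*J + 85 = -3*(0 + 4*2)*(-3/2) + 85 = -3*(0 + 8)*(-3/2) + 85 = -3*8*(-3/2) + 85 = -24*(-3/2) + 85 = 36 + 85 = 121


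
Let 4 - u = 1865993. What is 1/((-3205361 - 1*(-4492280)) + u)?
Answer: -1/579070 ≈ -1.7269e-6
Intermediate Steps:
u = -1865989 (u = 4 - 1*1865993 = 4 - 1865993 = -1865989)
1/((-3205361 - 1*(-4492280)) + u) = 1/((-3205361 - 1*(-4492280)) - 1865989) = 1/((-3205361 + 4492280) - 1865989) = 1/(1286919 - 1865989) = 1/(-579070) = -1/579070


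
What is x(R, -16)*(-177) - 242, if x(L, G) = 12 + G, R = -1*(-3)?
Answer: 466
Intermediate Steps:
R = 3
x(R, -16)*(-177) - 242 = (12 - 16)*(-177) - 242 = -4*(-177) - 242 = 708 - 242 = 466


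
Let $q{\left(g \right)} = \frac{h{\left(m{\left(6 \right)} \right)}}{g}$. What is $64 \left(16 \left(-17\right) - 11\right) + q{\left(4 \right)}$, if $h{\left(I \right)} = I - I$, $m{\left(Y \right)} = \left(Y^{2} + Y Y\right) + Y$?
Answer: $-18112$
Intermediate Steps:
$m{\left(Y \right)} = Y + 2 Y^{2}$ ($m{\left(Y \right)} = \left(Y^{2} + Y^{2}\right) + Y = 2 Y^{2} + Y = Y + 2 Y^{2}$)
$h{\left(I \right)} = 0$
$q{\left(g \right)} = 0$ ($q{\left(g \right)} = \frac{0}{g} = 0$)
$64 \left(16 \left(-17\right) - 11\right) + q{\left(4 \right)} = 64 \left(16 \left(-17\right) - 11\right) + 0 = 64 \left(-272 - 11\right) + 0 = 64 \left(-283\right) + 0 = -18112 + 0 = -18112$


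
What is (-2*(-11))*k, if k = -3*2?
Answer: -132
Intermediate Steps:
k = -6 (k = -1*6 = -6)
(-2*(-11))*k = -2*(-11)*(-6) = 22*(-6) = -132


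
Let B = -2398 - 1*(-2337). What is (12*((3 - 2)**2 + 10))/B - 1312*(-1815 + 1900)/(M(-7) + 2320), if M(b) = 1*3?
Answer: -7109356/141703 ≈ -50.171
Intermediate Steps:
M(b) = 3
B = -61 (B = -2398 + 2337 = -61)
(12*((3 - 2)**2 + 10))/B - 1312*(-1815 + 1900)/(M(-7) + 2320) = (12*((3 - 2)**2 + 10))/(-61) - 1312*(-1815 + 1900)/(3 + 2320) = (12*(1**2 + 10))*(-1/61) - 1312/(2323/85) = (12*(1 + 10))*(-1/61) - 1312/(2323*(1/85)) = (12*11)*(-1/61) - 1312/2323/85 = 132*(-1/61) - 1312*85/2323 = -132/61 - 111520/2323 = -7109356/141703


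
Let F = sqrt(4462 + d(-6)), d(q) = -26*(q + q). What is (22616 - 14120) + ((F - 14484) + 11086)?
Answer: 5098 + sqrt(4774) ≈ 5167.1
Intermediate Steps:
d(q) = -52*q
F = sqrt(4774) (F = sqrt(4462 - 52*(-6)) = sqrt(4462 + 312) = sqrt(4774) ≈ 69.094)
(22616 - 14120) + ((F - 14484) + 11086) = (22616 - 14120) + ((sqrt(4774) - 14484) + 11086) = 8496 + ((-14484 + sqrt(4774)) + 11086) = 8496 + (-3398 + sqrt(4774)) = 5098 + sqrt(4774)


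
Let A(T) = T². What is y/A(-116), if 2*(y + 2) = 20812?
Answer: 2601/3364 ≈ 0.77319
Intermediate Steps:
y = 10404 (y = -2 + (½)*20812 = -2 + 10406 = 10404)
y/A(-116) = 10404/((-116)²) = 10404/13456 = 10404*(1/13456) = 2601/3364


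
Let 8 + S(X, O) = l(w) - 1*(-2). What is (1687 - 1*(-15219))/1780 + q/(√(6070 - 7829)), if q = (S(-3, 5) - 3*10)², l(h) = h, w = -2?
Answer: 8453/890 - 1444*I*√1759/1759 ≈ 9.4978 - 34.43*I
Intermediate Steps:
S(X, O) = -8 (S(X, O) = -8 + (-2 - 1*(-2)) = -8 + (-2 + 2) = -8 + 0 = -8)
q = 1444 (q = (-8 - 3*10)² = (-8 - 30)² = (-38)² = 1444)
(1687 - 1*(-15219))/1780 + q/(√(6070 - 7829)) = (1687 - 1*(-15219))/1780 + 1444/(√(6070 - 7829)) = (1687 + 15219)*(1/1780) + 1444/(√(-1759)) = 16906*(1/1780) + 1444/((I*√1759)) = 8453/890 + 1444*(-I*√1759/1759) = 8453/890 - 1444*I*√1759/1759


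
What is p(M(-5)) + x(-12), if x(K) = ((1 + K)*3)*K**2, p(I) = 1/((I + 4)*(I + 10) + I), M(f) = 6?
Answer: -788831/166 ≈ -4752.0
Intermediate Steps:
p(I) = 1/(I + (4 + I)*(10 + I)) (p(I) = 1/((4 + I)*(10 + I) + I) = 1/(I + (4 + I)*(10 + I)))
x(K) = K**2*(3 + 3*K) (x(K) = (3 + 3*K)*K**2 = K**2*(3 + 3*K))
p(M(-5)) + x(-12) = 1/(40 + 6**2 + 15*6) + 3*(-12)**2*(1 - 12) = 1/(40 + 36 + 90) + 3*144*(-11) = 1/166 - 4752 = -788831/166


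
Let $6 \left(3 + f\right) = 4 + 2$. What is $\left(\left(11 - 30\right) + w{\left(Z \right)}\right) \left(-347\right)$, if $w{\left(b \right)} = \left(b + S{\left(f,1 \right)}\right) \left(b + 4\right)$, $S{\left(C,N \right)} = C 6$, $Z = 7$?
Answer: $25678$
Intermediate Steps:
$f = -2$ ($f = -3 + \frac{4 + 2}{6} = -3 + \frac{1}{6} \cdot 6 = -3 + 1 = -2$)
$S{\left(C,N \right)} = 6 C$
$w{\left(b \right)} = \left(-12 + b\right) \left(4 + b\right)$ ($w{\left(b \right)} = \left(b + 6 \left(-2\right)\right) \left(b + 4\right) = \left(b - 12\right) \left(4 + b\right) = \left(-12 + b\right) \left(4 + b\right)$)
$\left(\left(11 - 30\right) + w{\left(Z \right)}\right) \left(-347\right) = \left(\left(11 - 30\right) - \left(104 - 49\right)\right) \left(-347\right) = \left(\left(11 - 30\right) - 55\right) \left(-347\right) = \left(-19 - 55\right) \left(-347\right) = \left(-74\right) \left(-347\right) = 25678$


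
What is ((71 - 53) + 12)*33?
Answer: 990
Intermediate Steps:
((71 - 53) + 12)*33 = (18 + 12)*33 = 30*33 = 990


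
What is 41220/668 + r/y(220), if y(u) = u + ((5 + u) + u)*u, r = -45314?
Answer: 501779581/8193020 ≈ 61.245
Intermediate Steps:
y(u) = u + u*(5 + 2*u) (y(u) = u + (5 + 2*u)*u = u + u*(5 + 2*u))
41220/668 + r/y(220) = 41220/668 - 45314*1/(440*(3 + 220)) = 41220*(1/668) - 45314/(2*220*223) = 10305/167 - 45314/98120 = 10305/167 - 45314*1/98120 = 10305/167 - 22657/49060 = 501779581/8193020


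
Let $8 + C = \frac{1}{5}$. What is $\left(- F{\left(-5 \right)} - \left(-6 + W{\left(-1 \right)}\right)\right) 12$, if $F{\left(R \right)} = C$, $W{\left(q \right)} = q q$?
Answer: $\frac{768}{5} \approx 153.6$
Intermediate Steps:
$W{\left(q \right)} = q^{2}$
$C = - \frac{39}{5}$ ($C = -8 + \frac{1}{5} = - \frac{39}{5} \approx -7.8$)
$F{\left(R \right)} = - \frac{39}{5}$
$\left(- F{\left(-5 \right)} - \left(-6 + W{\left(-1 \right)}\right)\right) 12 = \left(\left(-1\right) \left(- \frac{39}{5}\right) + \left(6 - \left(-1\right)^{2}\right)\right) 12 = \left(\frac{39}{5} + \left(6 - 1\right)\right) 12 = \left(\frac{39}{5} + 5\right) 12 = \frac{64}{5} \cdot 12 = \frac{768}{5}$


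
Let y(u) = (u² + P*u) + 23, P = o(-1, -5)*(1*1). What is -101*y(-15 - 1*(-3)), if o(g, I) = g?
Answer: -18079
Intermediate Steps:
P = -1 ≈ -1.0000
y(u) = 23 + u² - u (y(u) = (u² - u) + 23 = 23 + u² - u)
-101*y(-15 - 1*(-3)) = -101*(23 + (-15 - 1*(-3))² - (-15 - 1*(-3))) = -101*(23 + (-15 + 3)² - (-15 + 3)) = -101*(23 + (-12)² - 1*(-12)) = -101*(23 + 144 + 12) = -101*179 = -18079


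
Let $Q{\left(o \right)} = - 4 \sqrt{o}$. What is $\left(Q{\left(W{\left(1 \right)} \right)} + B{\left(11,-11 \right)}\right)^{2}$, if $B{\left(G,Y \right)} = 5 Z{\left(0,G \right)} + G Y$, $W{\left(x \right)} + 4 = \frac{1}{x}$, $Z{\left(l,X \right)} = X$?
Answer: $4308 + 528 i \sqrt{3} \approx 4308.0 + 914.52 i$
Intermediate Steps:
$W{\left(x \right)} = -4 + \frac{1}{x}$
$B{\left(G,Y \right)} = 5 G + G Y$
$\left(Q{\left(W{\left(1 \right)} \right)} + B{\left(11,-11 \right)}\right)^{2} = \left(- 4 \sqrt{-4 + 1^{-1}} + 11 \left(5 - 11\right)\right)^{2} = \left(- 4 \sqrt{-4 + 1} + 11 \left(-6\right)\right)^{2} = \left(- 4 \sqrt{-3} - 66\right)^{2} = \left(- 4 i \sqrt{3} - 66\right)^{2} = \left(-66 - 4 i \sqrt{3}\right)^{2}$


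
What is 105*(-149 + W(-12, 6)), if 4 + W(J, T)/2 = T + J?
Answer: -17745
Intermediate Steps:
W(J, T) = -8 + 2*J + 2*T (W(J, T) = -8 + 2*(T + J) = -8 + 2*(J + T) = -8 + (2*J + 2*T) = -8 + 2*J + 2*T)
105*(-149 + W(-12, 6)) = 105*(-149 + (-8 + 2*(-12) + 2*6)) = 105*(-149 + (-8 - 24 + 12)) = 105*(-149 - 20) = 105*(-169) = -17745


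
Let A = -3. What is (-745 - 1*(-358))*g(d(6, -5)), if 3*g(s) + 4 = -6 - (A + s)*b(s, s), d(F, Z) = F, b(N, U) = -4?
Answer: -258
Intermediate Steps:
g(s) = -22/3 + 4*s/3 (g(s) = -4/3 + (-6 - (-3 + s)*(-4))/3 = -4/3 + (-6 - (12 - 4*s))/3 = -4/3 + (-6 + (-12 + 4*s))/3 = -4/3 + (-18 + 4*s)/3 = -4/3 + (-6 + 4*s/3) = -22/3 + 4*s/3)
(-745 - 1*(-358))*g(d(6, -5)) = (-745 - 1*(-358))*(-22/3 + (4/3)*6) = (-745 + 358)*(-22/3 + 8) = -387*2/3 = -258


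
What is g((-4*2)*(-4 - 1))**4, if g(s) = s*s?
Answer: 6553600000000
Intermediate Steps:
g(s) = s**2
g((-4*2)*(-4 - 1))**4 = (((-4*2)*(-4 - 1))**2)**4 = ((-8*(-5))**2)**4 = (40**2)**4 = 1600**4 = 6553600000000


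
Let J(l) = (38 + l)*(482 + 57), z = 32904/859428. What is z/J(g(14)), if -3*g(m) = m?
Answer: 1371/643377350 ≈ 2.1309e-6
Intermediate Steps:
g(m) = -m/3
z = 914/23873 (z = 32904*(1/859428) = 914/23873 ≈ 0.038286)
J(l) = 20482 + 539*l (J(l) = (38 + l)*539 = 20482 + 539*l)
z/J(g(14)) = 914/(23873*(20482 + 539*(-⅓*14))) = 914/(23873*(20482 + 539*(-14/3))) = 914/(23873*(20482 - 7546/3)) = 914/(23873*(53900/3)) = (914/23873)*(3/53900) = 1371/643377350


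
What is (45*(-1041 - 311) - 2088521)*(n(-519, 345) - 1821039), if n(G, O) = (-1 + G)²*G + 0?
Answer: 305550234479679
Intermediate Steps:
n(G, O) = G*(-1 + G)² (n(G, O) = G*(-1 + G)² + 0 = G*(-1 + G)²)
(45*(-1041 - 311) - 2088521)*(n(-519, 345) - 1821039) = (45*(-1041 - 311) - 2088521)*(-519*(-1 - 519)² - 1821039) = (45*(-1352) - 2088521)*(-519*(-520)² - 1821039) = (-60840 - 2088521)*(-519*270400 - 1821039) = -2149361*(-140337600 - 1821039) = -2149361*(-142158639) = 305550234479679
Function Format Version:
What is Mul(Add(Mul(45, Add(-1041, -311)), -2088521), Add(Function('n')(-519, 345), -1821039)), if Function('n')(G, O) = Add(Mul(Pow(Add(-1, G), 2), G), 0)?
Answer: 305550234479679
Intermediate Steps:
Function('n')(G, O) = Mul(G, Pow(Add(-1, G), 2)) (Function('n')(G, O) = Add(Mul(G, Pow(Add(-1, G), 2)), 0) = Mul(G, Pow(Add(-1, G), 2)))
Mul(Add(Mul(45, Add(-1041, -311)), -2088521), Add(Function('n')(-519, 345), -1821039)) = Mul(Add(Mul(45, Add(-1041, -311)), -2088521), Add(Mul(-519, Pow(Add(-1, -519), 2)), -1821039)) = Mul(Add(Mul(45, -1352), -2088521), Add(Mul(-519, Pow(-520, 2)), -1821039)) = Mul(Add(-60840, -2088521), Add(Mul(-519, 270400), -1821039)) = Mul(-2149361, Add(-140337600, -1821039)) = Mul(-2149361, -142158639) = 305550234479679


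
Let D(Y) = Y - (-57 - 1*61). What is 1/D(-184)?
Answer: -1/66 ≈ -0.015152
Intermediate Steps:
D(Y) = 118 + Y (D(Y) = Y - (-57 - 61) = Y - 1*(-118) = Y + 118 = 118 + Y)
1/D(-184) = 1/(118 - 184) = 1/(-66) = -1/66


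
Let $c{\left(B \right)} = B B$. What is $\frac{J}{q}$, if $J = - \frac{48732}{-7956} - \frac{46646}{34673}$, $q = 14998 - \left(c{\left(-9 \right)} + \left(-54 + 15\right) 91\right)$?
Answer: $\frac{109880755}{424500082734} \approx 0.00025885$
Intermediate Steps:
$c{\left(B \right)} = B^{2}$
$q = 18466$ ($q = 14998 - \left(\left(-9\right)^{2} + \left(-54 + 15\right) 91\right) = 14998 - \left(81 - 3549\right) = 14998 - -3468 = 14998 + 3468 = 18466$)
$J = \frac{109880755}{22988199}$ ($J = \left(-48732\right) \left(- \frac{1}{7956}\right) - \frac{46646}{34673} = \frac{4061}{663} - \frac{46646}{34673} = \frac{109880755}{22988199} \approx 4.7799$)
$\frac{J}{q} = \frac{109880755}{22988199 \cdot 18466} = \frac{109880755}{22988199} \cdot \frac{1}{18466} = \frac{109880755}{424500082734}$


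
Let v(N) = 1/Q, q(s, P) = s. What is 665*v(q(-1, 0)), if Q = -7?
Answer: -95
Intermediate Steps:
v(N) = -1/7 (v(N) = 1/(-7) = 1*(-1/7) = -1/7)
665*v(q(-1, 0)) = 665*(-1/7) = -95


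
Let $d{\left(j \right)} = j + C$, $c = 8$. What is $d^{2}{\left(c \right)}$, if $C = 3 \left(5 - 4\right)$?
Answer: $121$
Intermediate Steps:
$C = 3$ ($C = 3 \cdot 1 = 3$)
$d{\left(j \right)} = 3 + j$ ($d{\left(j \right)} = j + 3 = 3 + j$)
$d^{2}{\left(c \right)} = \left(3 + 8\right)^{2} = 11^{2} = 121$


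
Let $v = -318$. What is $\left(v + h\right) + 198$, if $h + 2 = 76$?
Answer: $-46$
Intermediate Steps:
$h = 74$ ($h = -2 + 76 = 74$)
$\left(v + h\right) + 198 = \left(-318 + 74\right) + 198 = -244 + 198 = -46$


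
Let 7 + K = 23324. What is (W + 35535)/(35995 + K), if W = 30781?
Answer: 16579/14828 ≈ 1.1181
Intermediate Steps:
K = 23317 (K = -7 + 23324 = 23317)
(W + 35535)/(35995 + K) = (30781 + 35535)/(35995 + 23317) = 66316/59312 = 66316*(1/59312) = 16579/14828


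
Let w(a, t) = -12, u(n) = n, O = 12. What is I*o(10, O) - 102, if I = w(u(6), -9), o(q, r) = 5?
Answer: -162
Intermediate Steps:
I = -12
I*o(10, O) - 102 = -12*5 - 102 = -60 - 102 = -162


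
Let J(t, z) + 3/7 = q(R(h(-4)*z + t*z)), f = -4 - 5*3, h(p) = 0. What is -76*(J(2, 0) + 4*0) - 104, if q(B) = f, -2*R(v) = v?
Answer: 9608/7 ≈ 1372.6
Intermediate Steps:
R(v) = -v/2
f = -19 (f = -4 - 15 = -19)
q(B) = -19
J(t, z) = -136/7 (J(t, z) = -3/7 - 19 = -136/7)
-76*(J(2, 0) + 4*0) - 104 = -76*(-136/7 + 4*0) - 104 = -76*(-136/7 + 0) - 104 = -76*(-136/7) - 104 = 10336/7 - 104 = 9608/7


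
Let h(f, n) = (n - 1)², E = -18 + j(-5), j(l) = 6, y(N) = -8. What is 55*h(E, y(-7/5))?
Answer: 4455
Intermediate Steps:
E = -12 (E = -18 + 6 = -12)
h(f, n) = (-1 + n)²
55*h(E, y(-7/5)) = 55*(-1 - 8)² = 55*(-9)² = 55*81 = 4455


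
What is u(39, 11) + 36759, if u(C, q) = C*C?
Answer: 38280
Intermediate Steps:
u(C, q) = C**2
u(39, 11) + 36759 = 39**2 + 36759 = 1521 + 36759 = 38280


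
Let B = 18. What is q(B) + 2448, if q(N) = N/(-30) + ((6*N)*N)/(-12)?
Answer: 11427/5 ≈ 2285.4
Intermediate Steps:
q(N) = -N**2/2 - N/30 (q(N) = N*(-1/30) + (6*N**2)*(-1/12) = -N/30 - N**2/2 = -N**2/2 - N/30)
q(B) + 2448 = -1/30*18*(1 + 15*18) + 2448 = -1/30*18*(1 + 270) + 2448 = -1/30*18*271 + 2448 = -813/5 + 2448 = 11427/5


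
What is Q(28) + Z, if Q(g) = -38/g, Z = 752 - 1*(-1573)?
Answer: 32531/14 ≈ 2323.6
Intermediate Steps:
Z = 2325 (Z = 752 + 1573 = 2325)
Q(28) + Z = -38/28 + 2325 = -38*1/28 + 2325 = -19/14 + 2325 = 32531/14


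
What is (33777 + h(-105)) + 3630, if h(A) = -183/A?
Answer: 1309306/35 ≈ 37409.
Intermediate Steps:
(33777 + h(-105)) + 3630 = (33777 - 183/(-105)) + 3630 = (33777 - 183*(-1/105)) + 3630 = (33777 + 61/35) + 3630 = 1182256/35 + 3630 = 1309306/35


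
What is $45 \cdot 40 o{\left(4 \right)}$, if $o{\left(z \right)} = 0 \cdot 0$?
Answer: $0$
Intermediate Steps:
$o{\left(z \right)} = 0$
$45 \cdot 40 o{\left(4 \right)} = 45 \cdot 40 \cdot 0 = 1800 \cdot 0 = 0$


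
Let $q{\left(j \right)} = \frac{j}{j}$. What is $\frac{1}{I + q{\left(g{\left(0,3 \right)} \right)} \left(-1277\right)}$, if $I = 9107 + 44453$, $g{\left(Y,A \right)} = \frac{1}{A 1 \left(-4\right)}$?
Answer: $\frac{1}{52283} \approx 1.9127 \cdot 10^{-5}$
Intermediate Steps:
$g{\left(Y,A \right)} = - \frac{1}{4 A}$ ($g{\left(Y,A \right)} = \frac{1}{A \left(-4\right)} = \frac{1}{\left(-4\right) A} = - \frac{1}{4 A}$)
$I = 53560$
$q{\left(j \right)} = 1$
$\frac{1}{I + q{\left(g{\left(0,3 \right)} \right)} \left(-1277\right)} = \frac{1}{53560 + 1 \left(-1277\right)} = \frac{1}{53560 - 1277} = \frac{1}{52283}$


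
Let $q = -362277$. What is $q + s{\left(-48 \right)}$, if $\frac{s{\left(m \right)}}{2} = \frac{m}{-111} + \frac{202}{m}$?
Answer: $- \frac{160854341}{444} \approx -3.6228 \cdot 10^{5}$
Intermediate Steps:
$s{\left(m \right)} = \frac{404}{m} - \frac{2 m}{111}$ ($s{\left(m \right)} = 2 \left(\frac{m}{-111} + \frac{202}{m}\right) = 2 \left(m \left(- \frac{1}{111}\right) + \frac{202}{m}\right) = 2 \left(- \frac{m}{111} + \frac{202}{m}\right) = 2 \left(\frac{202}{m} - \frac{m}{111}\right) = \frac{404}{m} - \frac{2 m}{111}$)
$q + s{\left(-48 \right)} = -362277 + \left(\frac{404}{-48} - - \frac{32}{37}\right) = -362277 + \left(404 \left(- \frac{1}{48}\right) + \frac{32}{37}\right) = -362277 + \left(- \frac{101}{12} + \frac{32}{37}\right) = -362277 - \frac{3353}{444} = - \frac{160854341}{444}$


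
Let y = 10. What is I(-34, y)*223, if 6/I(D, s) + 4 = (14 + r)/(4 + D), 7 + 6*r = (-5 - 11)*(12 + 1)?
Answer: -240840/589 ≈ -408.90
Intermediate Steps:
r = -215/6 (r = -7/6 + ((-5 - 11)*(12 + 1))/6 = -7/6 + (-16*13)/6 = -7/6 + (⅙)*(-208) = -7/6 - 104/3 = -215/6 ≈ -35.833)
I(D, s) = 6/(-4 - 131/(6*(4 + D))) (I(D, s) = 6/(-4 + (14 - 215/6)/(4 + D)) = 6/(-4 - 131/(6*(4 + D))))
I(-34, y)*223 = (36*(-4 - 1*(-34))/(227 + 24*(-34)))*223 = (36*(-4 + 34)/(227 - 816))*223 = (36*30/(-589))*223 = (36*(-1/589)*30)*223 = -1080/589*223 = -240840/589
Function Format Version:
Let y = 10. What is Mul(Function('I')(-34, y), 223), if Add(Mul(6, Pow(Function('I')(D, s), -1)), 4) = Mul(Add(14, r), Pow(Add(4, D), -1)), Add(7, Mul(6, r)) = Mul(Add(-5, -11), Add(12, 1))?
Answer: Rational(-240840, 589) ≈ -408.90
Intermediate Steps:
r = Rational(-215, 6) (r = Add(Rational(-7, 6), Mul(Rational(1, 6), Mul(Add(-5, -11), Add(12, 1)))) = Add(Rational(-7, 6), Mul(Rational(1, 6), Mul(-16, 13))) = Add(Rational(-7, 6), Mul(Rational(1, 6), -208)) = Add(Rational(-7, 6), Rational(-104, 3)) = Rational(-215, 6) ≈ -35.833)
Function('I')(D, s) = Mul(6, Pow(Add(-4, Mul(Rational(-131, 6), Pow(Add(4, D), -1))), -1)) (Function('I')(D, s) = Mul(6, Pow(Add(-4, Mul(Add(14, Rational(-215, 6)), Pow(Add(4, D), -1))), -1)) = Mul(6, Pow(Add(-4, Mul(Rational(-131, 6), Pow(Add(4, D), -1))), -1)))
Mul(Function('I')(-34, y), 223) = Mul(Mul(36, Pow(Add(227, Mul(24, -34)), -1), Add(-4, Mul(-1, -34))), 223) = Mul(Mul(36, Pow(Add(227, -816), -1), Add(-4, 34)), 223) = Mul(Mul(36, Pow(-589, -1), 30), 223) = Mul(Mul(36, Rational(-1, 589), 30), 223) = Mul(Rational(-1080, 589), 223) = Rational(-240840, 589)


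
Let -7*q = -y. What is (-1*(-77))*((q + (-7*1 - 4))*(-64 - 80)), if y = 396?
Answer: -505296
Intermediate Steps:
q = 396/7 (q = -(-1)*396/7 = -⅐*(-396) = 396/7 ≈ 56.571)
(-1*(-77))*((q + (-7*1 - 4))*(-64 - 80)) = (-1*(-77))*((396/7 + (-7*1 - 4))*(-64 - 80)) = 77*((396/7 + (-7 - 4))*(-144)) = 77*((396/7 - 11)*(-144)) = 77*((319/7)*(-144)) = 77*(-45936/7) = -505296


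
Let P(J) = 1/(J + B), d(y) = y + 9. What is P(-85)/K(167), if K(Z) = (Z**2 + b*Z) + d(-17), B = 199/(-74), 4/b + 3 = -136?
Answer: -10286/25143518799 ≈ -4.0909e-7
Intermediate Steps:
b = -4/139 (b = 4/(-3 - 136) = 4/(-139) = 4*(-1/139) = -4/139 ≈ -0.028777)
B = -199/74 (B = 199*(-1/74) = -199/74 ≈ -2.6892)
d(y) = 9 + y
K(Z) = -8 + Z**2 - 4*Z/139 (K(Z) = (Z**2 - 4*Z/139) + (9 - 17) = (Z**2 - 4*Z/139) - 8 = -8 + Z**2 - 4*Z/139)
P(J) = 1/(-199/74 + J) (P(J) = 1/(J - 199/74) = 1/(-199/74 + J))
P(-85)/K(167) = (74/(-199 + 74*(-85)))/(-8 + 167**2 - 4/139*167) = (74/(-199 - 6290))/(-8 + 27889 - 668/139) = (74/(-6489))/(3874791/139) = (74*(-1/6489))*(139/3874791) = -74/6489*139/3874791 = -10286/25143518799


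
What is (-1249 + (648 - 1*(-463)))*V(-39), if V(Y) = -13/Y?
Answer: -46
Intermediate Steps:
(-1249 + (648 - 1*(-463)))*V(-39) = (-1249 + (648 - 1*(-463)))*(-13/(-39)) = (-1249 + (648 + 463))*(-13*(-1/39)) = (-1249 + 1111)*(1/3) = -138*1/3 = -46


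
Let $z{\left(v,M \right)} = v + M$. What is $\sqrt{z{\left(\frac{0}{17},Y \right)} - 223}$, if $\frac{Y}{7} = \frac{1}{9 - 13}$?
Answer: $\frac{i \sqrt{899}}{2} \approx 14.992 i$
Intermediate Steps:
$Y = - \frac{7}{4}$ ($Y = \frac{7}{9 - 13} = \frac{7}{-4} = 7 \left(- \frac{1}{4}\right) = - \frac{7}{4} \approx -1.75$)
$z{\left(v,M \right)} = M + v$
$\sqrt{z{\left(\frac{0}{17},Y \right)} - 223} = \sqrt{\left(- \frac{7}{4} + \frac{0}{17}\right) - 223} = \sqrt{\left(- \frac{7}{4} + 0 \cdot \frac{1}{17}\right) - 223} = \sqrt{\left(- \frac{7}{4} + 0\right) - 223} = \sqrt{- \frac{7}{4} - 223} = \sqrt{- \frac{899}{4}} = \frac{i \sqrt{899}}{2}$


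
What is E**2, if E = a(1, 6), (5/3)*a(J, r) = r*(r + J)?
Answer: 15876/25 ≈ 635.04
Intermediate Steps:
a(J, r) = 3*r*(J + r)/5 (a(J, r) = 3*(r*(r + J))/5 = 3*(r*(J + r))/5 = 3*r*(J + r)/5)
E = 126/5 (E = (3/5)*6*(1 + 6) = (3/5)*6*7 = 126/5 ≈ 25.200)
E**2 = (126/5)**2 = 15876/25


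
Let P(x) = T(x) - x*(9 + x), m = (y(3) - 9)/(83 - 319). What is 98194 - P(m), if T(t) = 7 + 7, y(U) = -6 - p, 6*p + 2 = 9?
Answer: 196857643657/2005056 ≈ 98181.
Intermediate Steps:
p = 7/6 (p = -⅓ + (⅙)*9 = -⅓ + 3/2 = 7/6 ≈ 1.1667)
y(U) = -43/6 (y(U) = -6 - 1*7/6 = -6 - 7/6 = -43/6)
m = 97/1416 (m = (-43/6 - 9)/(83 - 319) = -97/6/(-236) = -97/6*(-1/236) = 97/1416 ≈ 0.068503)
T(t) = 14
P(x) = 14 - x*(9 + x)
98194 - P(m) = 98194 - (14 - (97/1416)² - 9*97/1416) = 98194 - (14 - 1*9409/2005056 - 291/472) = 98194 - (14 - 9409/2005056 - 291/472) = 98194 - 1*26825207/2005056 = 98194 - 26825207/2005056 = 196857643657/2005056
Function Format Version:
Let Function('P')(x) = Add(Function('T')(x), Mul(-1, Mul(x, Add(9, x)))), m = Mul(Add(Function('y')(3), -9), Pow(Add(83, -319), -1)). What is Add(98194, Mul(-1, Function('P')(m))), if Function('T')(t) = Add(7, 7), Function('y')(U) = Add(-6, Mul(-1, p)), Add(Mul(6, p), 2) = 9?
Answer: Rational(196857643657, 2005056) ≈ 98181.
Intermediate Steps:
p = Rational(7, 6) (p = Add(Rational(-1, 3), Mul(Rational(1, 6), 9)) = Add(Rational(-1, 3), Rational(3, 2)) = Rational(7, 6) ≈ 1.1667)
Function('y')(U) = Rational(-43, 6) (Function('y')(U) = Add(-6, Mul(-1, Rational(7, 6))) = Add(-6, Rational(-7, 6)) = Rational(-43, 6))
m = Rational(97, 1416) (m = Mul(Add(Rational(-43, 6), -9), Pow(Add(83, -319), -1)) = Mul(Rational(-97, 6), Pow(-236, -1)) = Mul(Rational(-97, 6), Rational(-1, 236)) = Rational(97, 1416) ≈ 0.068503)
Function('T')(t) = 14
Function('P')(x) = Add(14, Mul(-1, x, Add(9, x))) (Function('P')(x) = Add(14, Mul(-1, Mul(x, Add(9, x)))) = Add(14, Mul(-1, x, Add(9, x))))
Add(98194, Mul(-1, Function('P')(m))) = Add(98194, Mul(-1, Add(14, Mul(-1, Pow(Rational(97, 1416), 2)), Mul(-9, Rational(97, 1416))))) = Add(98194, Mul(-1, Add(14, Mul(-1, Rational(9409, 2005056)), Rational(-291, 472)))) = Add(98194, Mul(-1, Add(14, Rational(-9409, 2005056), Rational(-291, 472)))) = Add(98194, Mul(-1, Rational(26825207, 2005056))) = Add(98194, Rational(-26825207, 2005056)) = Rational(196857643657, 2005056)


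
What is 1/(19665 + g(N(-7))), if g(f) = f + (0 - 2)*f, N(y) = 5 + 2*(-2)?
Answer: 1/19664 ≈ 5.0854e-5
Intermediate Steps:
N(y) = 1 (N(y) = 5 - 4 = 1)
g(f) = -f (g(f) = f - 2*f = -f)
1/(19665 + g(N(-7))) = 1/(19665 - 1*1) = 1/(19665 - 1) = 1/19664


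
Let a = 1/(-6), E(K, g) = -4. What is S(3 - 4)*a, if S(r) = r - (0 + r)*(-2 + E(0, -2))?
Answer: 7/6 ≈ 1.1667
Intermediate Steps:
S(r) = 7*r (S(r) = r - (0 + r)*(-2 - 4) = r - r*(-6) = r - (-6)*r = r + 6*r = 7*r)
a = -⅙ ≈ -0.16667
S(3 - 4)*a = (7*(3 - 4))*(-⅙) = (7*(-1))*(-⅙) = -7*(-⅙) = 7/6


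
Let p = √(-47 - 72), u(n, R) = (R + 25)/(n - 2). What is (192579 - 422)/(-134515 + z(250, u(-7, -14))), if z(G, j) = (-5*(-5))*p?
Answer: -5169599771/3618871920 - 192157*I*√119/723774384 ≈ -1.4285 - 0.0028962*I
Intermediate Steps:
u(n, R) = (25 + R)/(-2 + n)
p = I*√119 (p = √(-119) = I*√119 ≈ 10.909*I)
z(G, j) = 25*I*√119 (z(G, j) = (-5*(-5))*(I*√119) = 25*(I*√119) = 25*I*√119)
(192579 - 422)/(-134515 + z(250, u(-7, -14))) = (192579 - 422)/(-134515 + 25*I*√119) = 192157/(-134515 + 25*I*√119)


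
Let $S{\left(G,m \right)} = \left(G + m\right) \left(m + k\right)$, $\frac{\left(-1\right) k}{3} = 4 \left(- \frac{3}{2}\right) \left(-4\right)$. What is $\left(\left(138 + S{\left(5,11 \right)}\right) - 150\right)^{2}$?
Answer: $976144$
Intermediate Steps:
$k = -72$ ($k = - 3 \cdot 4 \left(- \frac{3}{2}\right) \left(-4\right) = - 3 \left(\left(-6\right) \left(-4\right)\right) = \left(-3\right) 24 = -72$)
$S{\left(G,m \right)} = \left(-72 + m\right) \left(G + m\right)$ ($S{\left(G,m \right)} = \left(G + m\right) \left(m - 72\right) = \left(G + m\right) \left(-72 + m\right) = \left(-72 + m\right) \left(G + m\right)$)
$\left(\left(138 + S{\left(5,11 \right)}\right) - 150\right)^{2} = \left(\left(138 + \left(11^{2} - 360 - 792 + 5 \cdot 11\right)\right) - 150\right)^{2} = \left(\left(138 + \left(121 - 360 - 792 + 55\right)\right) - 150\right)^{2} = \left(\left(138 - 976\right) - 150\right)^{2} = \left(-838 - 150\right)^{2} = \left(-988\right)^{2} = 976144$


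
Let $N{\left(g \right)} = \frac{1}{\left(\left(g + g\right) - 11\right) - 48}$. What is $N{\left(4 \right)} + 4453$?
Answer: $\frac{227102}{51} \approx 4453.0$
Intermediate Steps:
$N{\left(g \right)} = \frac{1}{-59 + 2 g}$ ($N{\left(g \right)} = \frac{1}{\left(2 g - 11\right) - 48} = \frac{1}{\left(-11 + 2 g\right) - 48} = \frac{1}{-59 + 2 g}$)
$N{\left(4 \right)} + 4453 = \frac{1}{-59 + 2 \cdot 4} + 4453 = \frac{1}{-59 + 8} + 4453 = \frac{1}{-51} + 4453 = - \frac{1}{51} + 4453 = \frac{227102}{51}$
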